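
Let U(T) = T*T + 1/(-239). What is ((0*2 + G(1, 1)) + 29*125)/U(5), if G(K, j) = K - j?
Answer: 29875/206 ≈ 145.02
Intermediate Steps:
U(T) = -1/239 + T² (U(T) = T² - 1/239 = -1/239 + T²)
((0*2 + G(1, 1)) + 29*125)/U(5) = ((0*2 + (1 - 1*1)) + 29*125)/(-1/239 + 5²) = ((0 + (1 - 1)) + 3625)/(-1/239 + 25) = ((0 + 0) + 3625)/(5974/239) = (0 + 3625)*(239/5974) = 3625*(239/5974) = 29875/206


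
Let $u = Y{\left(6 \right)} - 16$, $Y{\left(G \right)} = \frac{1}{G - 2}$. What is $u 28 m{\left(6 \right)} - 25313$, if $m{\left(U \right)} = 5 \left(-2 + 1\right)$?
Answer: $-23108$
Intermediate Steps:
$Y{\left(G \right)} = \frac{1}{-2 + G}$
$m{\left(U \right)} = -5$ ($m{\left(U \right)} = 5 \left(-1\right) = -5$)
$u = - \frac{63}{4}$ ($u = \frac{1}{-2 + 6} - 16 = \frac{1}{4} - 16 = - \frac{63}{4} \approx -15.75$)
$u 28 m{\left(6 \right)} - 25313 = \left(- \frac{63}{4}\right) 28 \left(-5\right) - 25313 = \left(-441\right) \left(-5\right) - 25313 = 2205 - 25313 = -23108$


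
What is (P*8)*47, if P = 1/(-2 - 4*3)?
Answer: -188/7 ≈ -26.857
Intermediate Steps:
P = -1/14 (P = 1/(-2 - 12) = 1/(-14) = -1/14 ≈ -0.071429)
(P*8)*47 = -1/14*8*47 = -4/7*47 = -188/7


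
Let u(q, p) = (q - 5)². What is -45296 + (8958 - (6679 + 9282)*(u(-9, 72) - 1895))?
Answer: 27081401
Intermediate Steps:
u(q, p) = (-5 + q)²
-45296 + (8958 - (6679 + 9282)*(u(-9, 72) - 1895)) = -45296 + (8958 - (6679 + 9282)*((-5 - 9)² - 1895)) = -45296 + (8958 - 15961*((-14)² - 1895)) = -45296 + (8958 - 15961*(196 - 1895)) = -45296 + (8958 - 15961*(-1699)) = -45296 + (8958 - 1*(-27117739)) = -45296 + (8958 + 27117739) = -45296 + 27126697 = 27081401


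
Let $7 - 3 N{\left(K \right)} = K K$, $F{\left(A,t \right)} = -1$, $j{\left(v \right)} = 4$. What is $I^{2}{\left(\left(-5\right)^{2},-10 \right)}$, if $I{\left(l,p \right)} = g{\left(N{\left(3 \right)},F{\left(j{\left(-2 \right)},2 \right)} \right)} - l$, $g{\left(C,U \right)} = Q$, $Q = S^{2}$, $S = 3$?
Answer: $256$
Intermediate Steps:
$N{\left(K \right)} = \frac{7}{3} - \frac{K^{2}}{3}$ ($N{\left(K \right)} = \frac{7}{3} - \frac{K K}{3} = \frac{7}{3} - \frac{K^{2}}{3}$)
$Q = 9$ ($Q = 3^{2} = 9$)
$g{\left(C,U \right)} = 9$
$I{\left(l,p \right)} = 9 - l$
$I^{2}{\left(\left(-5\right)^{2},-10 \right)} = \left(9 - \left(-5\right)^{2}\right)^{2} = \left(9 - 25\right)^{2} = \left(-16\right)^{2} = 256$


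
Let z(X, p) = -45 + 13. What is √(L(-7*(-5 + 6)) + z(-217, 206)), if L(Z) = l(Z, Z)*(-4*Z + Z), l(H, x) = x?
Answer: I*√179 ≈ 13.379*I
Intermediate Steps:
z(X, p) = -32
L(Z) = -3*Z² (L(Z) = Z*(-4*Z + Z) = Z*(-3*Z) = -3*Z²)
√(L(-7*(-5 + 6)) + z(-217, 206)) = √(-3*49*(-5 + 6)² - 32) = √(-3*(-7*1)² - 32) = √(-3*(-7)² - 32) = √(-3*49 - 32) = √(-147 - 32) = √(-179) = I*√179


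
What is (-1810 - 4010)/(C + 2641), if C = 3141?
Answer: -2910/2891 ≈ -1.0066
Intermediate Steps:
(-1810 - 4010)/(C + 2641) = (-1810 - 4010)/(3141 + 2641) = -5820/5782 = -5820*1/5782 = -2910/2891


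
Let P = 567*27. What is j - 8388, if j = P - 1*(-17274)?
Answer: 24195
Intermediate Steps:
P = 15309
j = 32583 (j = 15309 - 1*(-17274) = 15309 + 17274 = 32583)
j - 8388 = 32583 - 8388 = 24195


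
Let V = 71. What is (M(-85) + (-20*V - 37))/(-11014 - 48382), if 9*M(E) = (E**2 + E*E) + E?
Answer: -313/133641 ≈ -0.0023421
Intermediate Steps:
M(E) = E/9 + 2*E**2/9 (M(E) = ((E**2 + E*E) + E)/9 = ((E**2 + E**2) + E)/9 = (2*E**2 + E)/9 = (E + 2*E**2)/9 = E/9 + 2*E**2/9)
(M(-85) + (-20*V - 37))/(-11014 - 48382) = ((1/9)*(-85)*(1 + 2*(-85)) + (-20*71 - 37))/(-11014 - 48382) = ((1/9)*(-85)*(1 - 170) + (-1420 - 37))/(-59396) = ((1/9)*(-85)*(-169) - 1457)*(-1/59396) = (14365/9 - 1457)*(-1/59396) = (1252/9)*(-1/59396) = -313/133641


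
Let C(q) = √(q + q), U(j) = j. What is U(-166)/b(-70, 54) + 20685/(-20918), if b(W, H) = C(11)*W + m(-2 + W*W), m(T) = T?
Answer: -127754855041/124894077618 - 2905*√22/5970651 ≈ -1.0252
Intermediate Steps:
C(q) = √2*√q (C(q) = √(2*q) = √2*√q)
b(W, H) = -2 + W² + W*√22 (b(W, H) = (√2*√11)*W + (-2 + W*W) = √22*W + (-2 + W²) = W*√22 + (-2 + W²) = -2 + W² + W*√22)
U(-166)/b(-70, 54) + 20685/(-20918) = -166/(-2 + (-70)² - 70*√22) + 20685/(-20918) = -166/(-2 + 4900 - 70*√22) + 20685*(-1/20918) = -166/(4898 - 70*√22) - 20685/20918 = -20685/20918 - 166/(4898 - 70*√22)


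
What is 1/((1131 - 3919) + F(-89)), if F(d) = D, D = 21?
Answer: -1/2767 ≈ -0.00036140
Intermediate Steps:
F(d) = 21
1/((1131 - 3919) + F(-89)) = 1/((1131 - 3919) + 21) = 1/(-2788 + 21) = 1/(-2767) = -1/2767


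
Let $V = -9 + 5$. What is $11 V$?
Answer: $-44$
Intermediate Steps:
$V = -4$
$11 V = 11 \left(-4\right) = -44$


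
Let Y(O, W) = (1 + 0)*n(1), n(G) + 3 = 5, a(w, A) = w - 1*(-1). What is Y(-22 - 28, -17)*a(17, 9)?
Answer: 36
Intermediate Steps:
a(w, A) = 1 + w (a(w, A) = w + 1 = 1 + w)
n(G) = 2 (n(G) = -3 + 5 = 2)
Y(O, W) = 2 (Y(O, W) = (1 + 0)*2 = 1*2 = 2)
Y(-22 - 28, -17)*a(17, 9) = 2*(1 + 17) = 2*18 = 36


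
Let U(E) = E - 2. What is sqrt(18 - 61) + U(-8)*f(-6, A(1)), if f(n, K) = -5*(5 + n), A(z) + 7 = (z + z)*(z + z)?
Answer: -50 + I*sqrt(43) ≈ -50.0 + 6.5574*I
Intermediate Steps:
U(E) = -2 + E
A(z) = -7 + 4*z**2 (A(z) = -7 + (z + z)*(z + z) = -7 + (2*z)*(2*z) = -7 + 4*z**2)
f(n, K) = -25 - 5*n
sqrt(18 - 61) + U(-8)*f(-6, A(1)) = sqrt(18 - 61) + (-2 - 8)*(-25 - 5*(-6)) = sqrt(-43) - 10*(-25 + 30) = I*sqrt(43) - 10*5 = I*sqrt(43) - 50 = -50 + I*sqrt(43)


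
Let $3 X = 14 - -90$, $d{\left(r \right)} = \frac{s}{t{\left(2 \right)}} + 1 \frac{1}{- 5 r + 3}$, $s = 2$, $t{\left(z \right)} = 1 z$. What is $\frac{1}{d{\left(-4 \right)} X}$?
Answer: $\frac{23}{832} \approx 0.027644$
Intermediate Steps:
$t{\left(z \right)} = z$
$d{\left(r \right)} = 1 + \frac{1}{3 - 5 r}$ ($d{\left(r \right)} = \frac{2}{2} + 1 \frac{1}{- 5 r + 3} = 2 \cdot \frac{1}{2} + 1 \frac{1}{3 - 5 r} = 1 + \frac{1}{3 - 5 r}$)
$X = \frac{104}{3}$ ($X = \frac{14 - -90}{3} = \frac{14 + 90}{3} = \frac{1}{3} \cdot 104 = \frac{104}{3} \approx 34.667$)
$\frac{1}{d{\left(-4 \right)} X} = \frac{1}{\frac{-4 + 5 \left(-4\right)}{-3 + 5 \left(-4\right)} \frac{104}{3}} = \frac{1}{\frac{-4 - 20}{-3 - 20} \cdot \frac{104}{3}} = \frac{1}{\frac{1}{-23} \left(-24\right) \frac{104}{3}} = \frac{1}{\left(- \frac{1}{23}\right) \left(-24\right) \frac{104}{3}} = \frac{1}{\frac{24}{23} \cdot \frac{104}{3}} = \frac{1}{\frac{832}{23}} = \frac{23}{832}$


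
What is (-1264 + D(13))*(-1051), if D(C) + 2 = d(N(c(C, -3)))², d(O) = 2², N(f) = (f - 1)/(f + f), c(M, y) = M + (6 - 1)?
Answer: 1313750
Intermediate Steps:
c(M, y) = 5 + M (c(M, y) = M + 5 = 5 + M)
N(f) = (-1 + f)/(2*f) (N(f) = (-1 + f)/((2*f)) = (-1 + f)*(1/(2*f)) = (-1 + f)/(2*f))
d(O) = 4
D(C) = 14 (D(C) = -2 + 4² = -2 + 16 = 14)
(-1264 + D(13))*(-1051) = (-1264 + 14)*(-1051) = -1250*(-1051) = 1313750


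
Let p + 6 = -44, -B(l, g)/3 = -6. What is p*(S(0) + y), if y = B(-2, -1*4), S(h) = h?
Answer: -900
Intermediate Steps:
B(l, g) = 18 (B(l, g) = -3*(-6) = 18)
p = -50 (p = -6 - 44 = -50)
y = 18
p*(S(0) + y) = -50*(0 + 18) = -50*18 = -900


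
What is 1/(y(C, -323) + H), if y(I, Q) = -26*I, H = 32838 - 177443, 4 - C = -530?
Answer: -1/158489 ≈ -6.3096e-6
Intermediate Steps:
C = 534 (C = 4 - 1*(-530) = 4 + 530 = 534)
H = -144605
1/(y(C, -323) + H) = 1/(-26*534 - 144605) = 1/(-13884 - 144605) = 1/(-158489) = -1/158489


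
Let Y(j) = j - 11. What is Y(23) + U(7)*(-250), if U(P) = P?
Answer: -1738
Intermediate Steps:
Y(j) = -11 + j
Y(23) + U(7)*(-250) = (-11 + 23) + 7*(-250) = 12 - 1750 = -1738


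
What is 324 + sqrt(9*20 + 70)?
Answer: 324 + 5*sqrt(10) ≈ 339.81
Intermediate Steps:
324 + sqrt(9*20 + 70) = 324 + sqrt(180 + 70) = 324 + sqrt(250) = 324 + 5*sqrt(10)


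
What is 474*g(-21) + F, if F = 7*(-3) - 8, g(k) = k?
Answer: -9983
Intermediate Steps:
F = -29 (F = -21 - 8 = -29)
474*g(-21) + F = 474*(-21) - 29 = -9954 - 29 = -9983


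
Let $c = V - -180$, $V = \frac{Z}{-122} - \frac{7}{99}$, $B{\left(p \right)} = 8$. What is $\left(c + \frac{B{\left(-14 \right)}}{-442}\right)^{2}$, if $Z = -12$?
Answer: $\frac{57717261699477241}{1781207875161} \approx 32403.0$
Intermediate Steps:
$V = \frac{167}{6039}$ ($V = - \frac{12}{-122} - \frac{7}{99} = \left(-12\right) \left(- \frac{1}{122}\right) - \frac{7}{99} = \frac{6}{61} - \frac{7}{99} = \frac{167}{6039} \approx 0.027654$)
$c = \frac{1087187}{6039}$ ($c = \frac{167}{6039} - -180 = \frac{167}{6039} + 180 = \frac{1087187}{6039} \approx 180.03$)
$\left(c + \frac{B{\left(-14 \right)}}{-442}\right)^{2} = \left(\frac{1087187}{6039} + \frac{8}{-442}\right)^{2} = \left(\frac{1087187}{6039} + 8 \left(- \frac{1}{442}\right)\right)^{2} = \left(\frac{1087187}{6039} - \frac{4}{221}\right)^{2} = \left(\frac{240244171}{1334619}\right)^{2} = \frac{57717261699477241}{1781207875161}$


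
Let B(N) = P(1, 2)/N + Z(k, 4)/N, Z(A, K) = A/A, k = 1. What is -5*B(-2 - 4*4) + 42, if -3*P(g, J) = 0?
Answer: 761/18 ≈ 42.278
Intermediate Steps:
P(g, J) = 0 (P(g, J) = -1/3*0 = 0)
Z(A, K) = 1
B(N) = 1/N (B(N) = 0/N + 1/N = 0 + 1/N = 1/N)
-5*B(-2 - 4*4) + 42 = -5/(-2 - 4*4) + 42 = -5/(-2 - 16) + 42 = -5/(-18) + 42 = -5*(-1/18) + 42 = 5/18 + 42 = 761/18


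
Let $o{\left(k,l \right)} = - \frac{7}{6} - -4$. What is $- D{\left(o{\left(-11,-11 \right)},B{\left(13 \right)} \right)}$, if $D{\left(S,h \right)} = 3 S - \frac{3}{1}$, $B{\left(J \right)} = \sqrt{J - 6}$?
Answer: $- \frac{11}{2} \approx -5.5$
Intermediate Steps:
$B{\left(J \right)} = \sqrt{-6 + J}$
$o{\left(k,l \right)} = \frac{17}{6}$ ($o{\left(k,l \right)} = \left(-7\right) \frac{1}{6} + 4 = - \frac{7}{6} + 4 = \frac{17}{6}$)
$D{\left(S,h \right)} = -3 + 3 S$ ($D{\left(S,h \right)} = 3 S - 3 = -3 + 3 S$)
$- D{\left(o{\left(-11,-11 \right)},B{\left(13 \right)} \right)} = - (-3 + 3 \cdot \frac{17}{6}) = - (-3 + \frac{17}{2}) = \left(-1\right) \frac{11}{2} = - \frac{11}{2}$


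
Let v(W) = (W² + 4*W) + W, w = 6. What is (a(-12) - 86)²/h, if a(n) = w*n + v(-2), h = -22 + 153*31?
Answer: 26896/4721 ≈ 5.6971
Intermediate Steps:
h = 4721 (h = -22 + 4743 = 4721)
v(W) = W² + 5*W
a(n) = -6 + 6*n (a(n) = 6*n - 2*(5 - 2) = 6*n - 2*3 = 6*n - 6 = -6 + 6*n)
(a(-12) - 86)²/h = ((-6 + 6*(-12)) - 86)²/4721 = ((-6 - 72) - 86)²*(1/4721) = (-78 - 86)²*(1/4721) = (-164)²*(1/4721) = 26896*(1/4721) = 26896/4721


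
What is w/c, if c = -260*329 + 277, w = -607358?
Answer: 607358/85263 ≈ 7.1233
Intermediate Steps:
c = -85263 (c = -85540 + 277 = -85263)
w/c = -607358/(-85263) = -607358*(-1/85263) = 607358/85263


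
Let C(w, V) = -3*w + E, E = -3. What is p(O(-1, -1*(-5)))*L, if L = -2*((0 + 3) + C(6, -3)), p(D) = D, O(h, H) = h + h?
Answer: -72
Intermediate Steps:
O(h, H) = 2*h
C(w, V) = -3 - 3*w (C(w, V) = -3*w - 3 = -3 - 3*w)
L = 36 (L = -2*((0 + 3) + (-3 - 3*6)) = -2*(3 + (-3 - 18)) = -2*(3 - 21) = -2*(-18) = 36)
p(O(-1, -1*(-5)))*L = (2*(-1))*36 = -2*36 = -72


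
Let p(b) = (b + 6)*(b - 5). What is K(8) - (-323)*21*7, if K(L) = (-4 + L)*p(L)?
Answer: 47649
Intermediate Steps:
p(b) = (-5 + b)*(6 + b) (p(b) = (6 + b)*(-5 + b) = (-5 + b)*(6 + b))
K(L) = (-4 + L)*(-30 + L + L²)
K(8) - (-323)*21*7 = (-4 + 8)*(-30 + 8 + 8²) - (-323)*21*7 = 4*(-30 + 8 + 64) - (-323)*147 = 4*42 - 323*(-147) = 168 + 47481 = 47649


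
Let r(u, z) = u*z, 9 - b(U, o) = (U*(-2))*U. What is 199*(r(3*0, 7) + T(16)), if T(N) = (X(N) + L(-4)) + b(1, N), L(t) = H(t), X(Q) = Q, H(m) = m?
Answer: 4577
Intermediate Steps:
b(U, o) = 9 + 2*U² (b(U, o) = 9 - U*(-2)*U = 9 - (-2*U)*U = 9 - (-2)*U² = 9 + 2*U²)
L(t) = t
T(N) = 7 + N (T(N) = (N - 4) + (9 + 2*1²) = (-4 + N) + (9 + 2*1) = (-4 + N) + (9 + 2) = (-4 + N) + 11 = 7 + N)
199*(r(3*0, 7) + T(16)) = 199*((3*0)*7 + (7 + 16)) = 199*(0*7 + 23) = 199*(0 + 23) = 199*23 = 4577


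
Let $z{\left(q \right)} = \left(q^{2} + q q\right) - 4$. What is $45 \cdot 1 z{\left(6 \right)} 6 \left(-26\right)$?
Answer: $-477360$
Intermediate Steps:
$z{\left(q \right)} = -4 + 2 q^{2}$ ($z{\left(q \right)} = \left(q^{2} + q^{2}\right) - 4 = 2 q^{2} - 4 = -4 + 2 q^{2}$)
$45 \cdot 1 z{\left(6 \right)} 6 \left(-26\right) = 45 \cdot 1 \left(-4 + 2 \cdot 6^{2}\right) 6 \left(-26\right) = 45 \cdot 1 \left(-4 + 2 \cdot 36\right) 6 \left(-26\right) = 45 \cdot 1 \left(-4 + 72\right) 6 \left(-26\right) = 45 \cdot 1 \cdot 68 \cdot 6 \left(-26\right) = 45 \cdot 68 \cdot 6 \left(-26\right) = 45 \cdot 408 \left(-26\right) = 18360 \left(-26\right) = -477360$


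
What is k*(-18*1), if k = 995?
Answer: -17910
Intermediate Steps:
k*(-18*1) = 995*(-18*1) = 995*(-18) = -17910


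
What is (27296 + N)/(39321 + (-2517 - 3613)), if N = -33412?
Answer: -6116/33191 ≈ -0.18427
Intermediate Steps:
(27296 + N)/(39321 + (-2517 - 3613)) = (27296 - 33412)/(39321 + (-2517 - 3613)) = -6116/(39321 - 6130) = -6116/33191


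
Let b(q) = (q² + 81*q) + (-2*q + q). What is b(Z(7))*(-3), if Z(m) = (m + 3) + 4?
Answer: -3948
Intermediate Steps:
Z(m) = 7 + m (Z(m) = (3 + m) + 4 = 7 + m)
b(q) = q² + 80*q (b(q) = (q² + 81*q) - q = q² + 80*q)
b(Z(7))*(-3) = ((7 + 7)*(80 + (7 + 7)))*(-3) = (14*(80 + 14))*(-3) = (14*94)*(-3) = 1316*(-3) = -3948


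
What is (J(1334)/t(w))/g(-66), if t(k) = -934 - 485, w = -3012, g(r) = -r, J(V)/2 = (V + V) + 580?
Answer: -3248/46827 ≈ -0.069362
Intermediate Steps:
J(V) = 1160 + 4*V (J(V) = 2*((V + V) + 580) = 2*(2*V + 580) = 2*(580 + 2*V) = 1160 + 4*V)
t(k) = -1419
(J(1334)/t(w))/g(-66) = ((1160 + 4*1334)/(-1419))/((-1*(-66))) = ((1160 + 5336)*(-1/1419))/66 = (6496*(-1/1419))*(1/66) = -6496/1419*1/66 = -3248/46827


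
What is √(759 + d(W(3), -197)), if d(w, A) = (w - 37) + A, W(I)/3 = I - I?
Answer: 5*√21 ≈ 22.913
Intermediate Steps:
W(I) = 0 (W(I) = 3*(I - I) = 3*0 = 0)
d(w, A) = -37 + A + w (d(w, A) = (-37 + w) + A = -37 + A + w)
√(759 + d(W(3), -197)) = √(759 + (-37 - 197 + 0)) = √(759 - 234) = √525 = 5*√21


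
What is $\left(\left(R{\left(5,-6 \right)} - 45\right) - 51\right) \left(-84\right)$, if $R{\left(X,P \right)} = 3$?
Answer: $7812$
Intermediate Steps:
$\left(\left(R{\left(5,-6 \right)} - 45\right) - 51\right) \left(-84\right) = \left(\left(3 - 45\right) - 51\right) \left(-84\right) = \left(-42 - 51\right) \left(-84\right) = \left(-93\right) \left(-84\right) = 7812$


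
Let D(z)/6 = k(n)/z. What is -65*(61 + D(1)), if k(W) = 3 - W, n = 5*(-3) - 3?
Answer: -12155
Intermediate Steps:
n = -18 (n = -15 - 3 = -18)
D(z) = 126/z (D(z) = 6*((3 - 1*(-18))/z) = 6*((3 + 18)/z) = 6*(21/z) = 126/z)
-65*(61 + D(1)) = -65*(61 + 126/1) = -65*(61 + 126*1) = -65*(61 + 126) = -65*187 = -12155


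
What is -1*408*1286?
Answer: -524688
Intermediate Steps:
-1*408*1286 = -408*1286 = -524688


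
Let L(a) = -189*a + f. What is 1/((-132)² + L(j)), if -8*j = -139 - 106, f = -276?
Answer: 8/90879 ≈ 8.8029e-5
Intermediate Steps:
j = 245/8 (j = -(-139 - 106)/8 = -⅛*(-245) = 245/8 ≈ 30.625)
L(a) = -276 - 189*a (L(a) = -189*a - 276 = -276 - 189*a)
1/((-132)² + L(j)) = 1/((-132)² + (-276 - 189*245/8)) = 1/(17424 + (-276 - 46305/8)) = 1/(17424 - 48513/8) = 1/(90879/8) = 8/90879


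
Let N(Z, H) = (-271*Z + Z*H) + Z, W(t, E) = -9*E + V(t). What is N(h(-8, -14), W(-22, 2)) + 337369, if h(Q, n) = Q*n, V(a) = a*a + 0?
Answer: 359321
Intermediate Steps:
V(a) = a**2 (V(a) = a**2 + 0 = a**2)
W(t, E) = t**2 - 9*E (W(t, E) = -9*E + t**2 = t**2 - 9*E)
N(Z, H) = -270*Z + H*Z (N(Z, H) = (-271*Z + H*Z) + Z = -270*Z + H*Z)
N(h(-8, -14), W(-22, 2)) + 337369 = (-8*(-14))*(-270 + ((-22)**2 - 9*2)) + 337369 = 112*(-270 + (484 - 18)) + 337369 = 112*(-270 + 466) + 337369 = 112*196 + 337369 = 21952 + 337369 = 359321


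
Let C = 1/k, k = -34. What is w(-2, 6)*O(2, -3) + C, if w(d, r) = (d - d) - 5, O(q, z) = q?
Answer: -341/34 ≈ -10.029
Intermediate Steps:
w(d, r) = -5 (w(d, r) = 0 - 5 = -5)
C = -1/34 (C = 1/(-34) = -1/34 ≈ -0.029412)
w(-2, 6)*O(2, -3) + C = -5*2 - 1/34 = -10 - 1/34 = -341/34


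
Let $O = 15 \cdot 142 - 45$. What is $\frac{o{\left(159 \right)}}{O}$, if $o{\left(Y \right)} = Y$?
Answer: $\frac{53}{695} \approx 0.076259$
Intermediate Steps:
$O = 2085$ ($O = 2130 - 45 = 2085$)
$\frac{o{\left(159 \right)}}{O} = \frac{159}{2085} = 159 \cdot \frac{1}{2085} = \frac{53}{695}$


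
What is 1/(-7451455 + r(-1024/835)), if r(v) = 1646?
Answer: -1/7449809 ≈ -1.3423e-7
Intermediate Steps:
1/(-7451455 + r(-1024/835)) = 1/(-7451455 + 1646) = 1/(-7449809) = -1/7449809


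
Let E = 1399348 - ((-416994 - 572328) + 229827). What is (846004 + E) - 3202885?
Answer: -198038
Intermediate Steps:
E = 2158843 (E = 1399348 - (-989322 + 229827) = 1399348 - 1*(-759495) = 1399348 + 759495 = 2158843)
(846004 + E) - 3202885 = (846004 + 2158843) - 3202885 = 3004847 - 3202885 = -198038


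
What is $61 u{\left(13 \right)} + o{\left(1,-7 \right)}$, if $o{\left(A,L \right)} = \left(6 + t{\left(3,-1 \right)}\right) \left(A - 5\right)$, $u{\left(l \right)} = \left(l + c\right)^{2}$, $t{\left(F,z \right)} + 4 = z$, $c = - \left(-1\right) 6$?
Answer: $22017$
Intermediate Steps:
$c = 6$ ($c = \left(-1\right) \left(-6\right) = 6$)
$t{\left(F,z \right)} = -4 + z$
$u{\left(l \right)} = \left(6 + l\right)^{2}$ ($u{\left(l \right)} = \left(l + 6\right)^{2} = \left(6 + l\right)^{2}$)
$o{\left(A,L \right)} = -5 + A$ ($o{\left(A,L \right)} = \left(6 - 5\right) \left(A - 5\right) = \left(6 - 5\right) \left(-5 + A\right) = 1 \left(-5 + A\right) = -5 + A$)
$61 u{\left(13 \right)} + o{\left(1,-7 \right)} = 61 \left(6 + 13\right)^{2} + \left(-5 + 1\right) = 61 \cdot 19^{2} - 4 = 61 \cdot 361 - 4 = 22021 - 4 = 22017$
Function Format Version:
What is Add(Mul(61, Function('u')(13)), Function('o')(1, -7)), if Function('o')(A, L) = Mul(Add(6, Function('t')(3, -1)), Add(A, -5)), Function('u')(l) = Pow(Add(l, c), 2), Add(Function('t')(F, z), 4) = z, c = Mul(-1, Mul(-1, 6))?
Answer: 22017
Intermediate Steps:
c = 6 (c = Mul(-1, -6) = 6)
Function('t')(F, z) = Add(-4, z)
Function('u')(l) = Pow(Add(6, l), 2) (Function('u')(l) = Pow(Add(l, 6), 2) = Pow(Add(6, l), 2))
Function('o')(A, L) = Add(-5, A) (Function('o')(A, L) = Mul(Add(6, Add(-4, -1)), Add(A, -5)) = Mul(Add(6, -5), Add(-5, A)) = Mul(1, Add(-5, A)) = Add(-5, A))
Add(Mul(61, Function('u')(13)), Function('o')(1, -7)) = Add(Mul(61, Pow(Add(6, 13), 2)), Add(-5, 1)) = Add(Mul(61, Pow(19, 2)), -4) = Add(Mul(61, 361), -4) = Add(22021, -4) = 22017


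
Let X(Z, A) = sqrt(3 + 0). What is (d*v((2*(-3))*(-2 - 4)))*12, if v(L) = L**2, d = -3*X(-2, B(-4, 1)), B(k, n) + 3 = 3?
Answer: -46656*sqrt(3) ≈ -80811.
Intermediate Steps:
B(k, n) = 0 (B(k, n) = -3 + 3 = 0)
X(Z, A) = sqrt(3)
d = -3*sqrt(3) ≈ -5.1962
(d*v((2*(-3))*(-2 - 4)))*12 = ((-3*sqrt(3))*((2*(-3))*(-2 - 4))**2)*12 = ((-3*sqrt(3))*(-6*(-6))**2)*12 = (-3*sqrt(3)*36**2)*12 = (-3*sqrt(3)*1296)*12 = -3888*sqrt(3)*12 = -46656*sqrt(3)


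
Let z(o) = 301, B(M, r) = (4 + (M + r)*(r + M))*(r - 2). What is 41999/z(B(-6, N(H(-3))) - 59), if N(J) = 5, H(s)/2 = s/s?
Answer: 41999/301 ≈ 139.53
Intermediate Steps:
H(s) = 2 (H(s) = 2*(s/s) = 2*1 = 2)
B(M, r) = (-2 + r)*(4 + (M + r)²) (B(M, r) = (4 + (M + r)*(M + r))*(-2 + r) = (4 + (M + r)²)*(-2 + r) = (-2 + r)*(4 + (M + r)²))
41999/z(B(-6, N(H(-3))) - 59) = 41999/301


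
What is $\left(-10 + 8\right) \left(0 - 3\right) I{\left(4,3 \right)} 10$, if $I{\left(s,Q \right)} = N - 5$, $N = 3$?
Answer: $-120$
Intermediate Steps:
$I{\left(s,Q \right)} = -2$ ($I{\left(s,Q \right)} = 3 - 5 = -2$)
$\left(-10 + 8\right) \left(0 - 3\right) I{\left(4,3 \right)} 10 = \left(-10 + 8\right) \left(0 - 3\right) \left(-2\right) 10 = \left(-2\right) \left(-3\right) \left(-2\right) 10 = 6 \left(-2\right) 10 = \left(-12\right) 10 = -120$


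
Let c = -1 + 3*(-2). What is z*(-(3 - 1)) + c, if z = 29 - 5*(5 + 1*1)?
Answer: -5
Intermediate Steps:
c = -7 (c = -1 - 6 = -7)
z = -1 (z = 29 - 5*(5 + 1) = 29 - 5*6 = 29 - 1*30 = 29 - 30 = -1)
z*(-(3 - 1)) + c = -(-1)*(3 - 1) - 7 = -(-1)*2 - 7 = -1*(-2) - 7 = 2 - 7 = -5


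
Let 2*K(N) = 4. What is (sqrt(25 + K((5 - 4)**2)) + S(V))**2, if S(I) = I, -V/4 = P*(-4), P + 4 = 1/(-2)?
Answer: 5211 - 432*sqrt(3) ≈ 4462.8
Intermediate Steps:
K(N) = 2 (K(N) = (1/2)*4 = 2)
P = -9/2 (P = -4 + 1/(-2) = -4 - 1/2 = -9/2 ≈ -4.5000)
V = -72 (V = -(-18)*(-4) = -4*18 = -72)
(sqrt(25 + K((5 - 4)**2)) + S(V))**2 = (sqrt(25 + 2) - 72)**2 = (sqrt(27) - 72)**2 = (3*sqrt(3) - 72)**2 = (-72 + 3*sqrt(3))**2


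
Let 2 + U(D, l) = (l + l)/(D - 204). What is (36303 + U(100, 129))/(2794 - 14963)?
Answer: -1887523/632788 ≈ -2.9829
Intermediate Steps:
U(D, l) = -2 + 2*l/(-204 + D) (U(D, l) = -2 + (l + l)/(D - 204) = -2 + (2*l)/(-204 + D) = -2 + 2*l/(-204 + D))
(36303 + U(100, 129))/(2794 - 14963) = (36303 + 2*(204 + 129 - 1*100)/(-204 + 100))/(2794 - 14963) = (36303 + 2*(204 + 129 - 100)/(-104))/(-12169) = (36303 + 2*(-1/104)*233)*(-1/12169) = (36303 - 233/52)*(-1/12169) = (1887523/52)*(-1/12169) = -1887523/632788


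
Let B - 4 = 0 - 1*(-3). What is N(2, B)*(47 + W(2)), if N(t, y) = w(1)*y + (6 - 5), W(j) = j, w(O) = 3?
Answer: 1078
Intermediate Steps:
B = 7 (B = 4 + (0 - 1*(-3)) = 4 + (0 + 3) = 4 + 3 = 7)
N(t, y) = 1 + 3*y (N(t, y) = 3*y + (6 - 5) = 3*y + 1 = 1 + 3*y)
N(2, B)*(47 + W(2)) = (1 + 3*7)*(47 + 2) = (1 + 21)*49 = 22*49 = 1078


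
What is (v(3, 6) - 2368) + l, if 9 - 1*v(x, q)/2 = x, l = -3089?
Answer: -5445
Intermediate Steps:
v(x, q) = 18 - 2*x
(v(3, 6) - 2368) + l = ((18 - 2*3) - 2368) - 3089 = ((18 - 6) - 2368) - 3089 = (12 - 2368) - 3089 = -2356 - 3089 = -5445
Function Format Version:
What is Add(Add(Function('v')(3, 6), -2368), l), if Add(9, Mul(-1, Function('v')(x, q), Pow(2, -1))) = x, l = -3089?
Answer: -5445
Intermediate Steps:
Function('v')(x, q) = Add(18, Mul(-2, x))
Add(Add(Function('v')(3, 6), -2368), l) = Add(Add(Add(18, Mul(-2, 3)), -2368), -3089) = Add(Add(Add(18, -6), -2368), -3089) = Add(Add(12, -2368), -3089) = Add(-2356, -3089) = -5445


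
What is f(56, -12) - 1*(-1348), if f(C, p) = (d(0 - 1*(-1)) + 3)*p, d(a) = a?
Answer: 1300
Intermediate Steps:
f(C, p) = 4*p (f(C, p) = ((0 - 1*(-1)) + 3)*p = ((0 + 1) + 3)*p = (1 + 3)*p = 4*p)
f(56, -12) - 1*(-1348) = 4*(-12) - 1*(-1348) = -48 + 1348 = 1300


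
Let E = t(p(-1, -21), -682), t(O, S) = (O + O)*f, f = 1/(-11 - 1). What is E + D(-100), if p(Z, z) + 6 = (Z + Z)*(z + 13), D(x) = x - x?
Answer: -5/3 ≈ -1.6667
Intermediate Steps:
f = -1/12 (f = 1/(-12) = -1/12 ≈ -0.083333)
D(x) = 0
p(Z, z) = -6 + 2*Z*(13 + z) (p(Z, z) = -6 + (Z + Z)*(z + 13) = -6 + (2*Z)*(13 + z) = -6 + 2*Z*(13 + z))
t(O, S) = -O/6 (t(O, S) = (O + O)*(-1/12) = (2*O)*(-1/12) = -O/6)
E = -5/3 (E = -(-6 + 26*(-1) + 2*(-1)*(-21))/6 = -(-6 - 26 + 42)/6 = -⅙*10 = -5/3 ≈ -1.6667)
E + D(-100) = -5/3 + 0 = -5/3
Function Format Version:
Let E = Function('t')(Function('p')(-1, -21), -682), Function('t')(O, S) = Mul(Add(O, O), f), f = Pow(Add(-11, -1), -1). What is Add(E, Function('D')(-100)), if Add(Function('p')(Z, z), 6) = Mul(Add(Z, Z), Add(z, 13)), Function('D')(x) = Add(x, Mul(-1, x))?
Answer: Rational(-5, 3) ≈ -1.6667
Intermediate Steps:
f = Rational(-1, 12) (f = Pow(-12, -1) = Rational(-1, 12) ≈ -0.083333)
Function('D')(x) = 0
Function('p')(Z, z) = Add(-6, Mul(2, Z, Add(13, z))) (Function('p')(Z, z) = Add(-6, Mul(Add(Z, Z), Add(z, 13))) = Add(-6, Mul(Mul(2, Z), Add(13, z))) = Add(-6, Mul(2, Z, Add(13, z))))
Function('t')(O, S) = Mul(Rational(-1, 6), O) (Function('t')(O, S) = Mul(Add(O, O), Rational(-1, 12)) = Mul(Mul(2, O), Rational(-1, 12)) = Mul(Rational(-1, 6), O))
E = Rational(-5, 3) (E = Mul(Rational(-1, 6), Add(-6, Mul(26, -1), Mul(2, -1, -21))) = Mul(Rational(-1, 6), Add(-6, -26, 42)) = Mul(Rational(-1, 6), 10) = Rational(-5, 3) ≈ -1.6667)
Add(E, Function('D')(-100)) = Add(Rational(-5, 3), 0) = Rational(-5, 3)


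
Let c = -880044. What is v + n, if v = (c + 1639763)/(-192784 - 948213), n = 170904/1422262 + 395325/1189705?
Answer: -340474138005590/1595577949161547 ≈ -0.21339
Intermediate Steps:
n = 76558106847/169207221271 (n = 170904*(1/1422262) + 395325*(1/1189705) = 85452/711131 + 79065/237941 = 76558106847/169207221271 ≈ 0.45245)
v = -759719/1140997 (v = (-880044 + 1639763)/(-192784 - 948213) = 759719/(-1140997) = 759719*(-1/1140997) = -759719/1140997 ≈ -0.66584)
v + n = -759719/1140997 + 76558106847/169207221271 = -340474138005590/1595577949161547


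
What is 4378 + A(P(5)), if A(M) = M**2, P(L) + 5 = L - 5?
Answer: 4403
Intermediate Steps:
P(L) = -10 + L (P(L) = -5 + (L - 5) = -5 + (-5 + L) = -10 + L)
4378 + A(P(5)) = 4378 + (-10 + 5)**2 = 4378 + (-5)**2 = 4378 + 25 = 4403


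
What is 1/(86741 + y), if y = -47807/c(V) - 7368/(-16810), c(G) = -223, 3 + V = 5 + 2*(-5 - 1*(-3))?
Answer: 1874315/162982596782 ≈ 1.1500e-5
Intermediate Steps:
V = -2 (V = -3 + (5 + 2*(-5 - 1*(-3))) = -3 + (5 + 2*(-5 + 3)) = -3 + (5 + 2*(-2)) = -3 + (5 - 4) = -3 + 1 = -2)
y = 402639367/1874315 (y = -47807/(-223) - 7368/(-16810) = -47807*(-1/223) - 7368*(-1/16810) = 47807/223 + 3684/8405 = 402639367/1874315 ≈ 214.82)
1/(86741 + y) = 1/(86741 + 402639367/1874315) = 1/(162982596782/1874315) = 1874315/162982596782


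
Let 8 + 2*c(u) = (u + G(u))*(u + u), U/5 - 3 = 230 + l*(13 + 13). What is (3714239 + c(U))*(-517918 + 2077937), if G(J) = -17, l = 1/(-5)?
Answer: 7787915931667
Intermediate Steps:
l = -1/5 ≈ -0.20000
U = 1139 (U = 15 + 5*(230 - (13 + 13)/5) = 15 + 5*(230 - 1/5*26) = 15 + 5*(230 - 26/5) = 15 + 5*(1124/5) = 15 + 1124 = 1139)
c(u) = -4 + u*(-17 + u) (c(u) = -4 + ((u - 17)*(u + u))/2 = -4 + ((-17 + u)*(2*u))/2 = -4 + (2*u*(-17 + u))/2 = -4 + u*(-17 + u))
(3714239 + c(U))*(-517918 + 2077937) = (3714239 + (-4 + 1139**2 - 17*1139))*(-517918 + 2077937) = (3714239 + (-4 + 1297321 - 19363))*1560019 = (3714239 + 1277954)*1560019 = 4992193*1560019 = 7787915931667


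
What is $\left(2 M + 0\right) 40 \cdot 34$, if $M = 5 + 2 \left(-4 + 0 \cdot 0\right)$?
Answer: $-8160$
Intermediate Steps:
$M = -3$ ($M = 5 + 2 \left(-4 + 0\right) = 5 + 2 \left(-4\right) = 5 - 8 = -3$)
$\left(2 M + 0\right) 40 \cdot 34 = \left(2 \left(-3\right) + 0\right) 40 \cdot 34 = \left(-6 + 0\right) 40 \cdot 34 = \left(-6\right) 40 \cdot 34 = \left(-240\right) 34 = -8160$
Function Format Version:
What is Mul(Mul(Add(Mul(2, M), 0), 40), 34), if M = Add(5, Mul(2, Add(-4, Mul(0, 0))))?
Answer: -8160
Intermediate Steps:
M = -3 (M = Add(5, Mul(2, Add(-4, 0))) = Add(5, Mul(2, -4)) = Add(5, -8) = -3)
Mul(Mul(Add(Mul(2, M), 0), 40), 34) = Mul(Mul(Add(Mul(2, -3), 0), 40), 34) = Mul(Mul(Add(-6, 0), 40), 34) = Mul(Mul(-6, 40), 34) = Mul(-240, 34) = -8160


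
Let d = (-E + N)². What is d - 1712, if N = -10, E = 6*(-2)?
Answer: -1708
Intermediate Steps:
E = -12
d = 4 (d = (-1*(-12) - 10)² = (12 - 10)² = 2² = 4)
d - 1712 = 4 - 1712 = -1708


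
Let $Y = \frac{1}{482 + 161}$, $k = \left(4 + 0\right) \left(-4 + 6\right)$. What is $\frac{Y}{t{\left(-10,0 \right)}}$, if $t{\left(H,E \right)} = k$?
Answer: $\frac{1}{5144} \approx 0.0001944$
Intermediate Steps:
$k = 8$ ($k = 4 \cdot 2 = 8$)
$t{\left(H,E \right)} = 8$
$Y = \frac{1}{643} \approx 0.0015552$
$\frac{Y}{t{\left(-10,0 \right)}} = \frac{1}{8} \cdot \frac{1}{643} = \frac{1}{5144}$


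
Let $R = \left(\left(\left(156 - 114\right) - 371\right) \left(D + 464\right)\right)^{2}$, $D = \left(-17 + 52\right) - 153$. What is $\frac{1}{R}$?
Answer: $\frac{1}{12958179556} \approx 7.7171 \cdot 10^{-11}$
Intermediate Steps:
$D = -118$ ($D = 35 - 153 = -118$)
$R = 12958179556$ ($R = \left(\left(\left(156 - 114\right) - 371\right) \left(-118 + 464\right)\right)^{2} = \left(\left(\left(156 - 114\right) - 371\right) 346\right)^{2} = \left(\left(42 - 371\right) 346\right)^{2} = \left(\left(-329\right) 346\right)^{2} = \left(-113834\right)^{2} = 12958179556$)
$\frac{1}{R} = \frac{1}{12958179556}$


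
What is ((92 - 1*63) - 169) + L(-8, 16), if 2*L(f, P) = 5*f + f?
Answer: -164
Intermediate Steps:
L(f, P) = 3*f (L(f, P) = (5*f + f)/2 = (6*f)/2 = 3*f)
((92 - 1*63) - 169) + L(-8, 16) = ((92 - 1*63) - 169) + 3*(-8) = ((92 - 63) - 169) - 24 = (29 - 169) - 24 = -140 - 24 = -164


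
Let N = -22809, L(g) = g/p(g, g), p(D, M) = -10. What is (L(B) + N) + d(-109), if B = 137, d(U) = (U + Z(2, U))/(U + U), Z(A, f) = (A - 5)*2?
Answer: -12438084/545 ≈ -22822.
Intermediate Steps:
Z(A, f) = -10 + 2*A (Z(A, f) = (-5 + A)*2 = -10 + 2*A)
d(U) = (-6 + U)/(2*U) (d(U) = (U + (-10 + 2*2))/(U + U) = (U + (-10 + 4))/((2*U)) = (U - 6)*(1/(2*U)) = (-6 + U)*(1/(2*U)) = (-6 + U)/(2*U))
L(g) = -g/10 (L(g) = g/(-10) = g*(-⅒) = -g/10)
(L(B) + N) + d(-109) = (-⅒*137 - 22809) + (½)*(-6 - 109)/(-109) = (-137/10 - 22809) + (½)*(-1/109)*(-115) = -228227/10 + 115/218 = -12438084/545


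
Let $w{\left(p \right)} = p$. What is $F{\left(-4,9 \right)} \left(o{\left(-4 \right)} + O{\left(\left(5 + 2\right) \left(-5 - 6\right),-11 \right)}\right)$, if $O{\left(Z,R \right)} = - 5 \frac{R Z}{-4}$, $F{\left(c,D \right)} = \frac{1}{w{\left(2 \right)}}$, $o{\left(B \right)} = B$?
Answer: $\frac{4219}{8} \approx 527.38$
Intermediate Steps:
$F{\left(c,D \right)} = \frac{1}{2}$
$O{\left(Z,R \right)} = \frac{5 R Z}{4}$ ($O{\left(Z,R \right)} = - 5 R Z \left(- \frac{1}{4}\right) = - 5 \left(- \frac{R Z}{4}\right) = \frac{5 R Z}{4}$)
$F{\left(-4,9 \right)} \left(o{\left(-4 \right)} + O{\left(\left(5 + 2\right) \left(-5 - 6\right),-11 \right)}\right) = \frac{-4 + \frac{5}{4} \left(-11\right) \left(5 + 2\right) \left(-5 - 6\right)}{2} = \frac{-4 + \frac{5}{4} \left(-11\right) 7 \left(-11\right)}{2} = \frac{-4 + \frac{5}{4} \left(-11\right) \left(-77\right)}{2} = \frac{-4 + \frac{4235}{4}}{2} = \frac{1}{2} \cdot \frac{4219}{4} = \frac{4219}{8}$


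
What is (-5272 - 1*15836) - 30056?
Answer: -51164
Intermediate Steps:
(-5272 - 1*15836) - 30056 = (-5272 - 15836) - 30056 = -21108 - 30056 = -51164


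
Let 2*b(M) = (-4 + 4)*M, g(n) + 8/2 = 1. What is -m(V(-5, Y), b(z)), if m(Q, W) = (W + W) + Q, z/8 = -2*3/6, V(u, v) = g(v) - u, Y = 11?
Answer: -2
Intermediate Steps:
g(n) = -3 (g(n) = -4 + 1 = -3)
V(u, v) = -3 - u
z = -8 (z = 8*(-2*3/6) = 8*(-6*1/6) = 8*(-1) = -8)
b(M) = 0 (b(M) = ((-4 + 4)*M)/2 = (0*M)/2 = (1/2)*0 = 0)
m(Q, W) = Q + 2*W (m(Q, W) = 2*W + Q = Q + 2*W)
-m(V(-5, Y), b(z)) = -((-3 - 1*(-5)) + 2*0) = -((-3 + 5) + 0) = -(2 + 0) = -1*2 = -2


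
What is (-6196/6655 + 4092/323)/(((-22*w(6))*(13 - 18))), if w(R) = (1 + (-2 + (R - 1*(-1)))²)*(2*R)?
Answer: 3153869/9221633850 ≈ 0.00034201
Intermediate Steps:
w(R) = 2*R*(1 + (-1 + R)²) (w(R) = (1 + (-2 + (R + 1))²)*(2*R) = (1 + (-2 + (1 + R))²)*(2*R) = (1 + (-1 + R)²)*(2*R) = 2*R*(1 + (-1 + R)²))
(-6196/6655 + 4092/323)/(((-22*w(6))*(13 - 18))) = (-6196/6655 + 4092/323)/(((-44*6*(1 + (-1 + 6)²))*(13 - 18))) = (-6196*1/6655 + 4092*(1/323))/((-44*6*(1 + 5²)*(-5))) = (-6196/6655 + 4092/323)/((-44*6*(1 + 25)*(-5))) = 25230952/(2149565*((-44*6*26*(-5)))) = 25230952/(2149565*((-22*312*(-5)))) = 25230952/(2149565*((-6864*(-5)))) = (25230952/2149565)/34320 = (25230952/2149565)*(1/34320) = 3153869/9221633850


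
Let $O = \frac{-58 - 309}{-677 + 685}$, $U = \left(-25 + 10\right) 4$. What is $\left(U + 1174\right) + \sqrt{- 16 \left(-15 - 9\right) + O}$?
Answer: $1114 + \frac{\sqrt{5410}}{4} \approx 1132.4$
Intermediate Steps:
$U = -60$ ($U = \left(-15\right) 4 = -60$)
$O = - \frac{367}{8} \approx -45.875$
$\left(U + 1174\right) + \sqrt{- 16 \left(-15 - 9\right) + O} = \left(-60 + 1174\right) + \sqrt{- 16 \left(-15 - 9\right) - \frac{367}{8}} = 1114 + \sqrt{\left(-16\right) \left(-24\right) - \frac{367}{8}} = 1114 + \sqrt{384 - \frac{367}{8}} = 1114 + \sqrt{\frac{2705}{8}} = 1114 + \frac{\sqrt{5410}}{4}$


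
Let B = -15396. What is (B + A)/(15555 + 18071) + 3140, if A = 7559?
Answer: 6210459/1978 ≈ 3139.8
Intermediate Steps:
(B + A)/(15555 + 18071) + 3140 = (-15396 + 7559)/(15555 + 18071) + 3140 = -7837/33626 + 3140 = -7837*1/33626 + 3140 = -461/1978 + 3140 = 6210459/1978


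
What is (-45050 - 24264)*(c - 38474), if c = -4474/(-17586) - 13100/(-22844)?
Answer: 133914680960193280/50216823 ≈ 2.6667e+9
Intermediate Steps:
c = 41572582/50216823 (c = -4474*(-1/17586) - 13100*(-1/22844) = 2237/8793 + 3275/5711 = 41572582/50216823 ≈ 0.82786)
(-45050 - 24264)*(c - 38474) = (-45050 - 24264)*(41572582/50216823 - 38474) = -69314*(-1932000475520/50216823) = 133914680960193280/50216823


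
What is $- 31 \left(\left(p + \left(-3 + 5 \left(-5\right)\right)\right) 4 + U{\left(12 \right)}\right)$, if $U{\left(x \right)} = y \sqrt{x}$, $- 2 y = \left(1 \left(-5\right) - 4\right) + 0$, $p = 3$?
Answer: $3100 - 279 \sqrt{3} \approx 2616.8$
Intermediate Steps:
$y = \frac{9}{2}$ ($y = - \frac{\left(1 \left(-5\right) - 4\right) + 0}{2} = - \frac{\left(-5 - 4\right) + 0}{2} = - \frac{-9 + 0}{2} = \left(- \frac{1}{2}\right) \left(-9\right) = \frac{9}{2} \approx 4.5$)
$U{\left(x \right)} = \frac{9 \sqrt{x}}{2}$
$- 31 \left(\left(p + \left(-3 + 5 \left(-5\right)\right)\right) 4 + U{\left(12 \right)}\right) = - 31 \left(\left(3 + \left(-3 + 5 \left(-5\right)\right)\right) 4 + \frac{9 \sqrt{12}}{2}\right) = - 31 \left(\left(3 - 28\right) 4 + \frac{9 \cdot 2 \sqrt{3}}{2}\right) = - 31 \left(\left(3 - 28\right) 4 + 9 \sqrt{3}\right) = - 31 \left(\left(-25\right) 4 + 9 \sqrt{3}\right) = - 31 \left(-100 + 9 \sqrt{3}\right) = 3100 - 279 \sqrt{3}$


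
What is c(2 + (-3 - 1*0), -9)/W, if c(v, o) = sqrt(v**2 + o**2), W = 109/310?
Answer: 310*sqrt(82)/109 ≈ 25.754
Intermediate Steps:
W = 109/310 (W = 109*(1/310) = 109/310 ≈ 0.35161)
c(v, o) = sqrt(o**2 + v**2)
c(2 + (-3 - 1*0), -9)/W = sqrt((-9)**2 + (2 + (-3 - 1*0))**2)/(109/310) = sqrt(81 + (2 + (-3 + 0))**2)*(310/109) = sqrt(81 + (2 - 3)**2)*(310/109) = sqrt(81 + (-1)**2)*(310/109) = sqrt(81 + 1)*(310/109) = sqrt(82)*(310/109) = 310*sqrt(82)/109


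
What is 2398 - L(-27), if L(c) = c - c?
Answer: 2398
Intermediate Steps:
L(c) = 0
2398 - L(-27) = 2398 - 1*0 = 2398 + 0 = 2398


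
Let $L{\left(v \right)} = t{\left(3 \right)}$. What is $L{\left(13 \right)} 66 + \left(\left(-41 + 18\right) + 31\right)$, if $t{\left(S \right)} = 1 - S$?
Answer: $-124$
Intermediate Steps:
$L{\left(v \right)} = -2$ ($L{\left(v \right)} = 1 - 3 = -2$)
$L{\left(13 \right)} 66 + \left(\left(-41 + 18\right) + 31\right) = \left(-2\right) 66 + \left(\left(-41 + 18\right) + 31\right) = -132 + \left(-23 + 31\right) = -132 + 8 = -124$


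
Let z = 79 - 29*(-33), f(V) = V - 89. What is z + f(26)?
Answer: 973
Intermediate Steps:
f(V) = -89 + V
z = 1036 (z = 79 + 957 = 1036)
z + f(26) = 1036 + (-89 + 26) = 1036 - 63 = 973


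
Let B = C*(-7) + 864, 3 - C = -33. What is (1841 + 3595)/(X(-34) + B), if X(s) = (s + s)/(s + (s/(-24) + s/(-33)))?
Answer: 110985/12539 ≈ 8.8512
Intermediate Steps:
C = 36 (C = 3 - 1*(-33) = 3 + 33 = 36)
B = 612 (B = 36*(-7) + 864 = -252 + 864 = 612)
X(s) = 528/245 (X(s) = (2*s)/(s + (s*(-1/24) + s*(-1/33))) = (2*s)/(s + (-s/24 - s/33)) = (2*s)/(s - 19*s/264) = (2*s)/((245*s/264)) = (2*s)*(264/(245*s)) = 528/245)
(1841 + 3595)/(X(-34) + B) = (1841 + 3595)/(528/245 + 612) = 5436/(150468/245) = 5436*(245/150468) = 110985/12539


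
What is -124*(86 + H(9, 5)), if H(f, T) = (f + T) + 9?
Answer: -13516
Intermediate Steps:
H(f, T) = 9 + T + f (H(f, T) = (T + f) + 9 = 9 + T + f)
-124*(86 + H(9, 5)) = -124*(86 + (9 + 5 + 9)) = -124*(86 + 23) = -124*109 = -13516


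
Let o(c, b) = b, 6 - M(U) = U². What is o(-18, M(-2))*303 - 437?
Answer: 169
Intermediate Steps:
M(U) = 6 - U²
o(-18, M(-2))*303 - 437 = (6 - 1*(-2)²)*303 - 437 = (6 - 1*4)*303 - 437 = (6 - 4)*303 - 437 = 2*303 - 437 = 606 - 437 = 169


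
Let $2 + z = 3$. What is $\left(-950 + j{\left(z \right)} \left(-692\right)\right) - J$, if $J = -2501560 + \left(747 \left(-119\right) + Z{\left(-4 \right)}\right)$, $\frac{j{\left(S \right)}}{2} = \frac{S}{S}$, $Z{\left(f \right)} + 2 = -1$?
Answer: $2588122$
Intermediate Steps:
$z = 1$ ($z = -2 + 3 = 1$)
$Z{\left(f \right)} = -3$ ($Z{\left(f \right)} = -2 - 1 = -3$)
$j{\left(S \right)} = 2$ ($j{\left(S \right)} = 2 \frac{S}{S} = 2 \cdot 1 = 2$)
$J = -2590456$ ($J = -2501560 + \left(747 \left(-119\right) - 3\right) = -2501560 - 88896 = -2590456$)
$\left(-950 + j{\left(z \right)} \left(-692\right)\right) - J = \left(-950 + 2 \left(-692\right)\right) - -2590456 = \left(-950 - 1384\right) + 2590456 = -2334 + 2590456 = 2588122$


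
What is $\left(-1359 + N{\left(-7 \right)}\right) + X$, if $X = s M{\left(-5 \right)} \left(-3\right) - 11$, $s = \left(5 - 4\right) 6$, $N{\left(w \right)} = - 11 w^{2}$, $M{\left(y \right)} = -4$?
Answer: $-1837$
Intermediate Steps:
$s = 6$ ($s = 1 \cdot 6 = 6$)
$X = 61$ ($X = 6 \left(\left(-4\right) \left(-3\right)\right) - 11 = 6 \cdot 12 - 11 = 72 - 11 = 61$)
$\left(-1359 + N{\left(-7 \right)}\right) + X = \left(-1359 - 11 \left(-7\right)^{2}\right) + 61 = \left(-1359 - 539\right) + 61 = -1898 + 61 = -1837$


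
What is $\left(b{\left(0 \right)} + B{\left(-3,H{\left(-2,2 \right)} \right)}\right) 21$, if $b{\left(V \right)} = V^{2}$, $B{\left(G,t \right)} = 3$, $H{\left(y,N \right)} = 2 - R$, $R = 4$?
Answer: $63$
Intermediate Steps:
$H{\left(y,N \right)} = -2$ ($H{\left(y,N \right)} = 2 - 4 = -2$)
$\left(b{\left(0 \right)} + B{\left(-3,H{\left(-2,2 \right)} \right)}\right) 21 = \left(0^{2} + 3\right) 21 = \left(0 + 3\right) 21 = 3 \cdot 21 = 63$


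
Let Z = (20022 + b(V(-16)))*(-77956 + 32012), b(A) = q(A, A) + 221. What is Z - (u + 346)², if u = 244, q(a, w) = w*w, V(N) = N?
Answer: -942154156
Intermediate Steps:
q(a, w) = w²
b(A) = 221 + A² (b(A) = A² + 221 = 221 + A²)
Z = -941806056 (Z = (20022 + (221 + (-16)²))*(-77956 + 32012) = (20022 + (221 + 256))*(-45944) = (20022 + 477)*(-45944) = 20499*(-45944) = -941806056)
Z - (u + 346)² = -941806056 - (244 + 346)² = -941806056 - 1*590² = -941806056 - 1*348100 = -941806056 - 348100 = -942154156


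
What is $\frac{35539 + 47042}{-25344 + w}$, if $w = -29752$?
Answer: $- \frac{82581}{55096} \approx -1.4989$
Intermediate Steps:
$\frac{35539 + 47042}{-25344 + w} = \frac{35539 + 47042}{-25344 - 29752} = \frac{82581}{-55096} = 82581 \left(- \frac{1}{55096}\right) = - \frac{82581}{55096}$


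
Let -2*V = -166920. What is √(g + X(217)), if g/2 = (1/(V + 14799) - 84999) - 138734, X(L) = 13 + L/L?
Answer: I*√4320073476659094/98259 ≈ 668.92*I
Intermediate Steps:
V = 83460 (V = -½*(-166920) = 83460)
X(L) = 14 (X(L) = 13 + 1 = 14)
g = -43967561692/98259 (g = 2*((1/(83460 + 14799) - 84999) - 138734) = 2*((1/98259 - 84999) - 138734) = 2*(-8351916740/98259 - 138734) = 2*(-21983780846/98259) = -43967561692/98259 ≈ -4.4747e+5)
√(g + X(217)) = √(-43967561692/98259 + 14) = √(-43966186066/98259) = I*√4320073476659094/98259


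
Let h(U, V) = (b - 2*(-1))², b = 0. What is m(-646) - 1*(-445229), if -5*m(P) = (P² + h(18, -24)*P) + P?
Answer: 1812059/5 ≈ 3.6241e+5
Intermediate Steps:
h(U, V) = 4 (h(U, V) = (0 - 2*(-1))² = (0 + 2)² = 2² = 4)
m(P) = -P - P²/5 (m(P) = -((P² + 4*P) + P)/5 = -(P² + 5*P)/5 = -P - P²/5)
m(-646) - 1*(-445229) = -⅕*(-646)*(5 - 646) - 1*(-445229) = -⅕*(-646)*(-641) + 445229 = -414086/5 + 445229 = 1812059/5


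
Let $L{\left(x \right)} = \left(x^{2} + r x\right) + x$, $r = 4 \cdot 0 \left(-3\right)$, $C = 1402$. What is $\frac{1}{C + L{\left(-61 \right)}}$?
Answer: $\frac{1}{5062} \approx 0.00019755$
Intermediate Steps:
$r = 0$ ($r = 0 \left(-3\right) = 0$)
$L{\left(x \right)} = x + x^{2}$ ($L{\left(x \right)} = \left(x^{2} + 0 x\right) + x = \left(x^{2} + 0\right) + x = x^{2} + x = x + x^{2}$)
$\frac{1}{C + L{\left(-61 \right)}} = \frac{1}{1402 - 61 \left(1 - 61\right)} = \frac{1}{1402 - -3660} = \frac{1}{1402 + 3660} = \frac{1}{5062}$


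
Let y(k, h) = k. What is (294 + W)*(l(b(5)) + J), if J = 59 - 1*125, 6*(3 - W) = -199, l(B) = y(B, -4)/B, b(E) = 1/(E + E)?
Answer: -128765/6 ≈ -21461.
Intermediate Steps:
b(E) = 1/(2*E)
l(B) = 1 (l(B) = B/B = 1)
W = 217/6 (W = 3 - ⅙*(-199) = 3 + 199/6 = 217/6 ≈ 36.167)
J = -66 (J = 59 - 125 = -66)
(294 + W)*(l(b(5)) + J) = (294 + 217/6)*(1 - 66) = (1981/6)*(-65) = -128765/6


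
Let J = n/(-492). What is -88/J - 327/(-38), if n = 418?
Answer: 4263/38 ≈ 112.18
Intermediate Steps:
J = -209/246 (J = 418/(-492) = 418*(-1/492) = -209/246 ≈ -0.84959)
-88/J - 327/(-38) = -88/(-209/246) - 327/(-38) = -88*(-246/209) - 327*(-1/38) = 1968/19 + 327/38 = 4263/38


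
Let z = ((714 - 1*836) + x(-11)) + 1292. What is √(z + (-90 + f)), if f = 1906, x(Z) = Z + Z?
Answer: 2*√741 ≈ 54.443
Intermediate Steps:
x(Z) = 2*Z
z = 1148 (z = ((714 - 1*836) + 2*(-11)) + 1292 = ((714 - 836) - 22) + 1292 = (-122 - 22) + 1292 = -144 + 1292 = 1148)
√(z + (-90 + f)) = √(1148 + (-90 + 1906)) = √(1148 + 1816) = √2964 = 2*√741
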